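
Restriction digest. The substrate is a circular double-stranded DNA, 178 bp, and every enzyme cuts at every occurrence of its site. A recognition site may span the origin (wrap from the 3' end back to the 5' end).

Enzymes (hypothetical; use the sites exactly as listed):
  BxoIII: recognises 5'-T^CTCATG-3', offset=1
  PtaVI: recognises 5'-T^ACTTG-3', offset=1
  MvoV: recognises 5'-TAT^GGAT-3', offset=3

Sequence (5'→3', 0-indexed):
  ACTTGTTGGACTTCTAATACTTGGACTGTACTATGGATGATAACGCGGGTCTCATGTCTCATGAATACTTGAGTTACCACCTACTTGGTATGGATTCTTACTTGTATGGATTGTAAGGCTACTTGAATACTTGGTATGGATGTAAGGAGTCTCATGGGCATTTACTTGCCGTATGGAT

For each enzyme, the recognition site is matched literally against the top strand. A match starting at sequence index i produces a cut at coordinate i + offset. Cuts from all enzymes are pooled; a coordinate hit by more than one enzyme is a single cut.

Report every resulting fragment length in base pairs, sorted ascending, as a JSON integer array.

Scan for sites:
  BxoIII TCTCATG/1: at [49, 56, 149] ⇒ [50, 57, 150]
  PtaVI TACTTG/1: at [17, 65, 81, 98, 119, 127, 162, 177] ⇒ [0, 18, 66, 82, 99, 120, 128, 163]
  MvoV TATGGAT/3: at [31, 88, 104, 134, 171] ⇒ [34, 91, 107, 137, 174]

All cut coordinates (distinct, sorted): [0, 18, 34, 50, 57, 66, 82, 91, 99, 107, 120, 128, 137, 150, 163, 174]

Fragment lengths:
  0→18: 18 bp
  18→34: 16 bp
  34→50: 16 bp
  50→57: 7 bp
  57→66: 9 bp
  66→82: 16 bp
  82→91: 9 bp
  91→99: 8 bp
  99→107: 8 bp
  107→120: 13 bp
  120→128: 8 bp
  128→137: 9 bp
  137→150: 13 bp
  150→163: 13 bp
  163→174: 11 bp
  174→0 (wrap): 178-174+0 = 4 bp

[4,7,8,8,8,9,9,9,11,13,13,13,16,16,16,18]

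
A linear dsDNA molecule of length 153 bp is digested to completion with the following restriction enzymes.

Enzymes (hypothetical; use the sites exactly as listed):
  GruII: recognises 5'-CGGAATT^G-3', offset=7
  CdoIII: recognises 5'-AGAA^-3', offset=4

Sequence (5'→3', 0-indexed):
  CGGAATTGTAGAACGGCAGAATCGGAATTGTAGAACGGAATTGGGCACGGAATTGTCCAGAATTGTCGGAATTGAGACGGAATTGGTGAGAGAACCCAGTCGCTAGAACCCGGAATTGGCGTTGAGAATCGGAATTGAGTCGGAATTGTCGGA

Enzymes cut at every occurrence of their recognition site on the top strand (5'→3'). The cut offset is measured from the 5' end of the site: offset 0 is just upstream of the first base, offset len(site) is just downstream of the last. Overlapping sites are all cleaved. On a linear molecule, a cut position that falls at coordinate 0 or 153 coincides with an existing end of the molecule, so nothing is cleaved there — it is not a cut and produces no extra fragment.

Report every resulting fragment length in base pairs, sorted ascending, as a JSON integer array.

Per-enzyme occurrences:
  GruII CGGAATTG/7: at [0, 22, 35, 47, 66, 77, 110, 129, 140] ⇒ [7, 29, 42, 54, 73, 84, 117, 136, 147]
  CdoIII AGAA/4: at [9, 17, 31, 58, 90, 104, 124] ⇒ [13, 21, 35, 62, 94, 108, 128]

All cut coordinates (distinct, sorted): [7, 13, 21, 29, 35, 42, 54, 62, 73, 84, 94, 108, 117, 128, 136, 147]

Fragment lengths:
  [0,7): 7 bp
  [7,13): 6 bp
  [13,21): 8 bp
  [21,29): 8 bp
  [29,35): 6 bp
  [35,42): 7 bp
  [42,54): 12 bp
  [54,62): 8 bp
  [62,73): 11 bp
  [73,84): 11 bp
  [84,94): 10 bp
  [94,108): 14 bp
  [108,117): 9 bp
  [117,128): 11 bp
  [128,136): 8 bp
  [136,147): 11 bp
  [147,153): 6 bp

[6,6,6,7,7,8,8,8,8,9,10,11,11,11,11,12,14]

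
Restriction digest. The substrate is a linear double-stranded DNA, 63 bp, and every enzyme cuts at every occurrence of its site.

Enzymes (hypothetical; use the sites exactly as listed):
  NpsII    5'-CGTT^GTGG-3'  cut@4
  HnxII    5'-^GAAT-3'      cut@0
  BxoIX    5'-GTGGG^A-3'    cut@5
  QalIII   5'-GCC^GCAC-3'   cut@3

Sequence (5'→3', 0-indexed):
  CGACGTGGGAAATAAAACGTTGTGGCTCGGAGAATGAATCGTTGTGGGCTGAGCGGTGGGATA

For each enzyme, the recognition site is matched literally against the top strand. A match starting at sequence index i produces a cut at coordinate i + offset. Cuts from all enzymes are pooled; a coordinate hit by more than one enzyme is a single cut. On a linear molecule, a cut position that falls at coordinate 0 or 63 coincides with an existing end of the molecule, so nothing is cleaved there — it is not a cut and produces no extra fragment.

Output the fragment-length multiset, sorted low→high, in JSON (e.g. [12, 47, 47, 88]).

[3,4,8,9,10,12,17]

Scan for sites:
  NpsII (CGTTGTGG, off=4): starts [17, 39] → cuts [21, 43]
  HnxII (GAAT, off=0): starts [31, 35] → cuts [31, 35]
  BxoIX (GTGGGA, off=5): starts [4, 55] → cuts [9, 60]
  QalIII (GCCGCAC, off=3): no sites

All cut coordinates (distinct, sorted): [9, 21, 31, 35, 43, 60]

Fragment lengths:
  [0,9): 9 bp
  [9,21): 12 bp
  [21,31): 10 bp
  [31,35): 4 bp
  [35,43): 8 bp
  [43,60): 17 bp
  [60,63): 3 bp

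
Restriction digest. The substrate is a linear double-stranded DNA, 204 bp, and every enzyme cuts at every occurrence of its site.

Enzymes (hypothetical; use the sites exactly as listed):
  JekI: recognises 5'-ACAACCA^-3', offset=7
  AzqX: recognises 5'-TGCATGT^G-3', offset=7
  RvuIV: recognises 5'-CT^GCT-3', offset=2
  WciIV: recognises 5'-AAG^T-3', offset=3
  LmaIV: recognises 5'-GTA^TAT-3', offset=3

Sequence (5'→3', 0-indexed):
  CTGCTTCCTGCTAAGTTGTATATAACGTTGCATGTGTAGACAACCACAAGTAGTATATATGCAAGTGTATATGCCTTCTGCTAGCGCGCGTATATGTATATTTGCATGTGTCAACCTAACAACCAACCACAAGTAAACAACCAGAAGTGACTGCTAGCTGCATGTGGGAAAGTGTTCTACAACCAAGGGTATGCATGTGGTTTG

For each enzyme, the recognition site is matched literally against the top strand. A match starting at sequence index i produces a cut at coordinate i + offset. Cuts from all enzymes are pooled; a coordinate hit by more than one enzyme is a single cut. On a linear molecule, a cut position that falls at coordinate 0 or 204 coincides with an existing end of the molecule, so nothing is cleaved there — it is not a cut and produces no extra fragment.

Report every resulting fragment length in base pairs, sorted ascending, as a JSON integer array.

[2,4,4,4,5,5,5,6,6,6,7,7,8,10,10,10,11,11,13,13,13,13,15,16]

Per-enzyme occurrences:
  JekI (ACAACCA, off=7): starts [39, 118, 136, 178] → cuts [46, 125, 143, 185]
  AzqX (TGCATGTG, off=7): starts [28, 102, 158, 191] → cuts [35, 109, 165, 198]
  RvuIV (CTGCT, off=2): starts [0, 7, 77, 150] → cuts [2, 9, 79, 152]
  WciIV (AAGT, off=3): starts [12, 47, 62, 130, 144, 169] → cuts [15, 50, 65, 133, 147, 172]
  LmaIV (GTATAT, off=3): starts [17, 52, 66, 89, 95] → cuts [20, 55, 69, 92, 98]

Pooled cuts: [2, 9, 15, 20, 35, 46, 50, 55, 65, 69, 79, 92, 98, 109, 125, 133, 143, 147, 152, 165, 172, 185, 198]

Fragment lengths:
  [0,2): 2 bp
  [2,9): 7 bp
  [9,15): 6 bp
  [15,20): 5 bp
  [20,35): 15 bp
  [35,46): 11 bp
  [46,50): 4 bp
  [50,55): 5 bp
  [55,65): 10 bp
  [65,69): 4 bp
  [69,79): 10 bp
  [79,92): 13 bp
  [92,98): 6 bp
  [98,109): 11 bp
  [109,125): 16 bp
  [125,133): 8 bp
  [133,143): 10 bp
  [143,147): 4 bp
  [147,152): 5 bp
  [152,165): 13 bp
  [165,172): 7 bp
  [172,185): 13 bp
  [185,198): 13 bp
  [198,204): 6 bp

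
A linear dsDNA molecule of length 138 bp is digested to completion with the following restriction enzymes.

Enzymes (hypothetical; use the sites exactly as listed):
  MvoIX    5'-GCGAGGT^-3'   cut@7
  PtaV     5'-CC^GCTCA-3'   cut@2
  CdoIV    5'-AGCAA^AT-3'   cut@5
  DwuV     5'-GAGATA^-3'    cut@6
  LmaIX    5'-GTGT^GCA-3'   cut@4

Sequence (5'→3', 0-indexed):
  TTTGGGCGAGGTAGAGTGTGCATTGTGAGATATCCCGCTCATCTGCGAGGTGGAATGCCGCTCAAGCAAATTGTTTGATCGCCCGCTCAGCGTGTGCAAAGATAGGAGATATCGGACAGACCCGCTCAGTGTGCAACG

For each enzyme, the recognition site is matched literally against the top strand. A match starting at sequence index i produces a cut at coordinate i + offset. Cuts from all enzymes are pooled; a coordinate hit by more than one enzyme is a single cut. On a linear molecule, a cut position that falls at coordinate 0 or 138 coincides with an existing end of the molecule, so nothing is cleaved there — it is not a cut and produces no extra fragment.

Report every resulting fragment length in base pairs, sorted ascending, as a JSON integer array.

Per-enzyme occurrences:
  MvoIX (GCGAGGT, off=7): starts [5, 44] → cuts [12, 51]
  PtaV (CCGCTCA, off=2): starts [34, 57, 82, 121] → cuts [36, 59, 84, 123]
  CdoIV (AGCAAAT, off=5): starts [64] → cuts [69]
  DwuV (GAGATA, off=6): starts [26, 105] → cuts [32, 111]
  LmaIX (GTGTGCA, off=4): starts [15, 91, 128] → cuts [19, 95, 132]

Pooled cuts: [12, 19, 32, 36, 51, 59, 69, 84, 95, 111, 123, 132]

Fragment lengths:
  [0,12): 12 bp
  [12,19): 7 bp
  [19,32): 13 bp
  [32,36): 4 bp
  [36,51): 15 bp
  [51,59): 8 bp
  [59,69): 10 bp
  [69,84): 15 bp
  [84,95): 11 bp
  [95,111): 16 bp
  [111,123): 12 bp
  [123,132): 9 bp
  [132,138): 6 bp

[4,6,7,8,9,10,11,12,12,13,15,15,16]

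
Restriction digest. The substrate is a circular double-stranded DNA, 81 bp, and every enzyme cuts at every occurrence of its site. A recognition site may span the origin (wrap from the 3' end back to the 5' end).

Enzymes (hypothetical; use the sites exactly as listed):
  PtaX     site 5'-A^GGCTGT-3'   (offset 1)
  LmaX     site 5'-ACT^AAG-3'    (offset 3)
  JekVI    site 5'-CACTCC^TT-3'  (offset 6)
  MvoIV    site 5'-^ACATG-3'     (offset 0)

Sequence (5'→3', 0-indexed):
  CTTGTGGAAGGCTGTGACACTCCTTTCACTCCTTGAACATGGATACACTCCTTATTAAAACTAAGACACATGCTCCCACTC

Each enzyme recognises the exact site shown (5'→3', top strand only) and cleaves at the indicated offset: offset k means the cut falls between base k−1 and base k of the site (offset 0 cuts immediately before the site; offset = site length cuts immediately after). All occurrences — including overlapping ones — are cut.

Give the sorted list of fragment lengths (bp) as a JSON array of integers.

Site scan:
  PtaX AGGCTGT/1: at [8] ⇒ [9]
  LmaX ACTAAG/3: at [59] ⇒ [62]
  JekVI CACTCCTT/6: at [17, 26, 45, 76] ⇒ [1, 23, 32, 51]
  MvoIV ACATG/0: at [36, 67] ⇒ [36, 67]

All cut coordinates (distinct, sorted): [1, 9, 23, 32, 36, 51, 62, 67]

Fragments:
  1→9: 8 bp
  9→23: 14 bp
  23→32: 9 bp
  32→36: 4 bp
  36→51: 15 bp
  51→62: 11 bp
  62→67: 5 bp
  67→1 (wrap): 81-67+1 = 15 bp

[4,5,8,9,11,14,15,15]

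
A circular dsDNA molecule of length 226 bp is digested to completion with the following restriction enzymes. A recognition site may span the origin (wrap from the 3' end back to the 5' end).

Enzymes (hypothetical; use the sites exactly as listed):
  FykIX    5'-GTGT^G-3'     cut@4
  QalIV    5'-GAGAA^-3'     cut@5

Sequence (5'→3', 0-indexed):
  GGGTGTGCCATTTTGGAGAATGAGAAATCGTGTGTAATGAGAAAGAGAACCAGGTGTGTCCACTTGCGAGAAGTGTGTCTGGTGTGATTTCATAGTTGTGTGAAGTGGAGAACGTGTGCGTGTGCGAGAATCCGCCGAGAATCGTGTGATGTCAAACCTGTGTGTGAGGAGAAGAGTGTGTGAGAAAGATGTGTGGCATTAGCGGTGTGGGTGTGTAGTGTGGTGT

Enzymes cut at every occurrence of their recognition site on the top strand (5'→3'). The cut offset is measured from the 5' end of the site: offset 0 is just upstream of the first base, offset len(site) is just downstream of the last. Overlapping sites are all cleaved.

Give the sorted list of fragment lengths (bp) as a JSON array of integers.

Per-enzyme occurrences:
  FykIX (GTGTG, off=4): starts [2, 29, 53, 72, 81, 97, 113, 119, 143, 159, 161, 175, 177, 190, 204, 210, 217, 222] → cuts [0, 6, 33, 57, 76, 85, 101, 117, 123, 147, 163, 165, 179, 181, 194, 208, 214, 221]
  QalIV (GAGAA, off=5): starts [15, 21, 38, 44, 67, 107, 125, 136, 168, 181] → cuts [20, 26, 43, 49, 72, 112, 130, 141, 173, 186]

All cut coordinates (distinct, sorted): [0, 6, 20, 26, 33, 43, 49, 57, 72, 76, 85, 101, 112, 117, 123, 130, 141, 147, 163, 165, 173, 179, 181, 186, 194, 208, 214, 221]

Fragments:
  0→6: 6 bp
  6→20: 14 bp
  20→26: 6 bp
  26→33: 7 bp
  33→43: 10 bp
  43→49: 6 bp
  49→57: 8 bp
  57→72: 15 bp
  72→76: 4 bp
  76→85: 9 bp
  85→101: 16 bp
  101→112: 11 bp
  112→117: 5 bp
  117→123: 6 bp
  123→130: 7 bp
  130→141: 11 bp
  141→147: 6 bp
  147→163: 16 bp
  163→165: 2 bp
  165→173: 8 bp
  173→179: 6 bp
  179→181: 2 bp
  181→186: 5 bp
  186→194: 8 bp
  194→208: 14 bp
  208→214: 6 bp
  214→221: 7 bp
  221→0 (wrap): 226-221+0 = 5 bp

[2,2,4,5,5,5,6,6,6,6,6,6,6,7,7,7,8,8,8,9,10,11,11,14,14,15,16,16]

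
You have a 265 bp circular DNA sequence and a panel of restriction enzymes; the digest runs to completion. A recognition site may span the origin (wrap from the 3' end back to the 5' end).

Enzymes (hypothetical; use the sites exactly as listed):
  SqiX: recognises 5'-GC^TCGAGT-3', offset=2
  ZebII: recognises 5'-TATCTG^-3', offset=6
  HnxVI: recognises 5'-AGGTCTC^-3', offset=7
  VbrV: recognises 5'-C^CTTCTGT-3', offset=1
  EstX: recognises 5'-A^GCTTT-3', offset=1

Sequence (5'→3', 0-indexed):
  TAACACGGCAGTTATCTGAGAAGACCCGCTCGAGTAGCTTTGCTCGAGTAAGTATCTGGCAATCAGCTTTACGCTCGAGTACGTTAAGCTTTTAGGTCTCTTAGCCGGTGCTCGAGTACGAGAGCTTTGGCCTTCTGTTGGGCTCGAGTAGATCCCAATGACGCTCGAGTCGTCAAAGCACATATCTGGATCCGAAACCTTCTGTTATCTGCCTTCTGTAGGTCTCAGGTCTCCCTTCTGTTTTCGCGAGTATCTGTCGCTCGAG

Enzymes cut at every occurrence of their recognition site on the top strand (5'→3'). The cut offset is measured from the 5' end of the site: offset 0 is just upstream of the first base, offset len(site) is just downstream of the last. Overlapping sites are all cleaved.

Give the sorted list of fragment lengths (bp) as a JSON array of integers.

Scan for sites:
  SqiX GCTCGAGT/2: at [27, 41, 72, 109, 141, 162, 258] ⇒ [29, 43, 74, 111, 143, 164, 260]
  ZebII TATCTG/6: at [12, 52, 182, 205, 250] ⇒ [18, 58, 188, 211, 256]
  HnxVI AGGTCTC/7: at [93, 219, 226] ⇒ [100, 226, 233]
  VbrV CCTTCTGT/1: at [130, 197, 211, 233] ⇒ [131, 198, 212, 234]
  EstX AGCTTT/1: at [35, 64, 86, 122] ⇒ [36, 65, 87, 123]

Pooled cuts: [18, 29, 36, 43, 58, 65, 74, 87, 100, 111, 123, 131, 143, 164, 188, 198, 211, 212, 226, 233, 234, 256, 260]

Fragment lengths:
  18→29: 11 bp
  29→36: 7 bp
  36→43: 7 bp
  43→58: 15 bp
  58→65: 7 bp
  65→74: 9 bp
  74→87: 13 bp
  87→100: 13 bp
  100→111: 11 bp
  111→123: 12 bp
  123→131: 8 bp
  131→143: 12 bp
  143→164: 21 bp
  164→188: 24 bp
  188→198: 10 bp
  198→211: 13 bp
  211→212: 1 bp
  212→226: 14 bp
  226→233: 7 bp
  233→234: 1 bp
  234→256: 22 bp
  256→260: 4 bp
  260→18 (wrap): 265-260+18 = 23 bp

[1,1,4,7,7,7,7,8,9,10,11,11,12,12,13,13,13,14,15,21,22,23,24]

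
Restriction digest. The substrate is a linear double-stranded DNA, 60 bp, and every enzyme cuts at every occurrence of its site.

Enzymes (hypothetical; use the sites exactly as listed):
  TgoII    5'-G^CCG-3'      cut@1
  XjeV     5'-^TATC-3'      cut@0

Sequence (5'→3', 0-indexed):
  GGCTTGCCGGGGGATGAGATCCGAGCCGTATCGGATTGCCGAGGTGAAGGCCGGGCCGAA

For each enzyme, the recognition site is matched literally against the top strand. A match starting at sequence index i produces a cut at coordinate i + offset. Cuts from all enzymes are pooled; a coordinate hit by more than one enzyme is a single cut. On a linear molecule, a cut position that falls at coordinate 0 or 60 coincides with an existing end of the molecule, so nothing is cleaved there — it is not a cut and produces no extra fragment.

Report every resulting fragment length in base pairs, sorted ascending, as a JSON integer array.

[3,5,5,6,10,12,19]

Site scan:
  TgoII GCCG/1: at [5, 24, 37, 49, 54] ⇒ [6, 25, 38, 50, 55]
  XjeV TATC/0: at [28] ⇒ [28]

Pooled cuts: [6, 25, 28, 38, 50, 55]

Fragment lengths:
  [0,6): 6 bp
  [6,25): 19 bp
  [25,28): 3 bp
  [28,38): 10 bp
  [38,50): 12 bp
  [50,55): 5 bp
  [55,60): 5 bp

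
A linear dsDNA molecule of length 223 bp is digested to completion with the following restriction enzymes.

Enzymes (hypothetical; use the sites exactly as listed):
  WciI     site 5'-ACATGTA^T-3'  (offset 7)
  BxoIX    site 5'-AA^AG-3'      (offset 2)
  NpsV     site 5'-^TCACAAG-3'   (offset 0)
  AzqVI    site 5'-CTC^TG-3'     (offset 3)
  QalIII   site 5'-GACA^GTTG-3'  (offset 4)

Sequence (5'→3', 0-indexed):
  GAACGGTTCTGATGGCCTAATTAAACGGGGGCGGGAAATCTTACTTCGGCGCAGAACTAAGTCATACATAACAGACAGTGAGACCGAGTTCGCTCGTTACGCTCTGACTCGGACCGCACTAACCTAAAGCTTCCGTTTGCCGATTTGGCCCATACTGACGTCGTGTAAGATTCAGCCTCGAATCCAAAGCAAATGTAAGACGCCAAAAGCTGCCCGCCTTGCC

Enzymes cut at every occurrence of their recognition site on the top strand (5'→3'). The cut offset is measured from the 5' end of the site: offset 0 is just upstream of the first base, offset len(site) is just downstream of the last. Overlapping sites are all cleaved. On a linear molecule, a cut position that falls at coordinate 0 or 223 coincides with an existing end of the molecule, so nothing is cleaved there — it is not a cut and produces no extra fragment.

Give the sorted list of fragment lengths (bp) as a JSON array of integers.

[16,20,23,60,104]

Site scan:
  WciI (ACATGTAT, off=7): no sites
  BxoIX AAAG/2: at [125, 185, 205] ⇒ [127, 187, 207]
  NpsV (TCACAAG, off=0): no sites
  AzqVI CTCTG/3: at [101] ⇒ [104]
  QalIII (GACAGTTG, off=4): no sites

All cut coordinates (distinct, sorted): [104, 127, 187, 207]

Fragment lengths:
  [0,104): 104 bp
  [104,127): 23 bp
  [127,187): 60 bp
  [187,207): 20 bp
  [207,223): 16 bp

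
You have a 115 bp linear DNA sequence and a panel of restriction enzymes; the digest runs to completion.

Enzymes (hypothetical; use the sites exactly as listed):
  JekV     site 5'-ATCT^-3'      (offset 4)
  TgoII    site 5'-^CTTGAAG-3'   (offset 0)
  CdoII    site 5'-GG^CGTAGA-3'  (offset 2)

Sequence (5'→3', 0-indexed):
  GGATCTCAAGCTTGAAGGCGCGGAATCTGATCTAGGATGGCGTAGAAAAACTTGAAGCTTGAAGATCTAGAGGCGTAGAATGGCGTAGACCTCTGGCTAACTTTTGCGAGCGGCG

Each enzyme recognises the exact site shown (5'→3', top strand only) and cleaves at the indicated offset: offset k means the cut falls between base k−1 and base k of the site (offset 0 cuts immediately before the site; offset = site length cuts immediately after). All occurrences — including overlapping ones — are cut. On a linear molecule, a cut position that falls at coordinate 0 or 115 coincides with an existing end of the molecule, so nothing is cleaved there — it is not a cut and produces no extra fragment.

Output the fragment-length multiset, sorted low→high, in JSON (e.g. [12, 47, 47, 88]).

Per-enzyme occurrences:
  JekV ATCT/4: at [2, 24, 29, 64] ⇒ [6, 28, 33, 68]
  TgoII CTTGAAG/0: at [10, 50, 57] ⇒ [10, 50, 57]
  CdoII GGCGTAGA/2: at [38, 71, 81] ⇒ [40, 73, 83]

Pooled cuts: [6, 10, 28, 33, 40, 50, 57, 68, 73, 83]

Fragments:
  [0,6): 6 bp
  [6,10): 4 bp
  [10,28): 18 bp
  [28,33): 5 bp
  [33,40): 7 bp
  [40,50): 10 bp
  [50,57): 7 bp
  [57,68): 11 bp
  [68,73): 5 bp
  [73,83): 10 bp
  [83,115): 32 bp

[4,5,5,6,7,7,10,10,11,18,32]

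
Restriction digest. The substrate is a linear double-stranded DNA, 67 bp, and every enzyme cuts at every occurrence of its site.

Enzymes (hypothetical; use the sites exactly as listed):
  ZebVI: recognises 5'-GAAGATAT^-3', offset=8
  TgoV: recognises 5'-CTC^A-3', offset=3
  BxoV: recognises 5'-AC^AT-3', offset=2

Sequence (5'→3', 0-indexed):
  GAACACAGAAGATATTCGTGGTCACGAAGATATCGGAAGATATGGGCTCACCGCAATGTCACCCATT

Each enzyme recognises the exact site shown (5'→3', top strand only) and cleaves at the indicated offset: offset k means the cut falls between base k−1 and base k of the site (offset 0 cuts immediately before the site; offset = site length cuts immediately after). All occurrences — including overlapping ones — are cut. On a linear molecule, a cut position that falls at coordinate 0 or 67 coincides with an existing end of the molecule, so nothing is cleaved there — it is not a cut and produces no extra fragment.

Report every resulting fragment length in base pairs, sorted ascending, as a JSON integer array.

[6,10,15,18,18]

Site scan:
  ZebVI GAAGATAT/8: at [7, 25, 35] ⇒ [15, 33, 43]
  TgoV CTCA/3: at [46] ⇒ [49]
  BxoV (ACAT, off=2): no sites

All cut coordinates (distinct, sorted): [15, 33, 43, 49]

Fragments:
  [0,15): 15 bp
  [15,33): 18 bp
  [33,43): 10 bp
  [43,49): 6 bp
  [49,67): 18 bp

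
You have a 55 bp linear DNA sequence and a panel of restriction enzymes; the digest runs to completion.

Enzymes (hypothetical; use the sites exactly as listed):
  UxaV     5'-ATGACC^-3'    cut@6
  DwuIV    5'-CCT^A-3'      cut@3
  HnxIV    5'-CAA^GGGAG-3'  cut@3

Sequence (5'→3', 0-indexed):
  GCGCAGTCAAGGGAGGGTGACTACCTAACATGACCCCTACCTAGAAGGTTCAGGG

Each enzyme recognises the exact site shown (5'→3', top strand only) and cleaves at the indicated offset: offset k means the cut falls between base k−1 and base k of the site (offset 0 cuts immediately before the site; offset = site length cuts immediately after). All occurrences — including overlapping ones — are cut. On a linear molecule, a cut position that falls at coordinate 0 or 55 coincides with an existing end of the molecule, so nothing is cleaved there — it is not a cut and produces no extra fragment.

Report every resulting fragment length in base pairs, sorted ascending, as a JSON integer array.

[3,4,9,10,13,16]

Per-enzyme occurrences:
  UxaV ATGACC/6: at [29] ⇒ [35]
  DwuIV CCTA/3: at [23, 35, 39] ⇒ [26, 38, 42]
  HnxIV CAAGGGAG/3: at [7] ⇒ [10]

Pooled cuts: [10, 26, 35, 38, 42]

Fragment lengths:
  [0,10): 10 bp
  [10,26): 16 bp
  [26,35): 9 bp
  [35,38): 3 bp
  [38,42): 4 bp
  [42,55): 13 bp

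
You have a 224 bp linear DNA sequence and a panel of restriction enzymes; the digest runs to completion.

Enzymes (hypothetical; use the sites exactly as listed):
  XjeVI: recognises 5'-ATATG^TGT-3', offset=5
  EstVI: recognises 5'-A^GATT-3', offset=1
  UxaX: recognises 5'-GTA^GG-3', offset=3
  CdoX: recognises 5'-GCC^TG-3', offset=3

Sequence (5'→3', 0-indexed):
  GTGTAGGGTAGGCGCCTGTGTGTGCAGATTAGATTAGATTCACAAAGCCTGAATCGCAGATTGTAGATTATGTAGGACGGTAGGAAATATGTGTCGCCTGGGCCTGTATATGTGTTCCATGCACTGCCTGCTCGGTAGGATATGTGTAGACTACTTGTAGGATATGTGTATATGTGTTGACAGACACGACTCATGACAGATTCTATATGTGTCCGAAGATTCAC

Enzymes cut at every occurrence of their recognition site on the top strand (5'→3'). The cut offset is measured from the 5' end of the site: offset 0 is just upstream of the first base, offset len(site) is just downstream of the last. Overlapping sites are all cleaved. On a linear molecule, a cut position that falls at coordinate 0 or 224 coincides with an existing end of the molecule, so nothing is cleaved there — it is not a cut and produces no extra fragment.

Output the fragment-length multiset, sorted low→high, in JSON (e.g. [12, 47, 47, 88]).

[5,5,5,5,6,6,7,7,7,7,7,8,8,8,8,9,9,9,9,10,11,13,15,16,24]

Per-enzyme occurrences:
  XjeVI ATATGTGT/5: at [86, 107, 139, 161, 169, 204] ⇒ [91, 112, 144, 166, 174, 209]
  EstVI AGATT/1: at [25, 30, 35, 57, 64, 197, 216] ⇒ [26, 31, 36, 58, 65, 198, 217]
  UxaX GTAGG/3: at [2, 7, 71, 79, 134, 156] ⇒ [5, 10, 74, 82, 137, 159]
  CdoX GCCTG/3: at [13, 46, 95, 101, 125] ⇒ [16, 49, 98, 104, 128]

Pooled cuts: [5, 10, 16, 26, 31, 36, 49, 58, 65, 74, 82, 91, 98, 104, 112, 128, 137, 144, 159, 166, 174, 198, 209, 217]

Fragments:
  [0,5): 5 bp
  [5,10): 5 bp
  [10,16): 6 bp
  [16,26): 10 bp
  [26,31): 5 bp
  [31,36): 5 bp
  [36,49): 13 bp
  [49,58): 9 bp
  [58,65): 7 bp
  [65,74): 9 bp
  [74,82): 8 bp
  [82,91): 9 bp
  [91,98): 7 bp
  [98,104): 6 bp
  [104,112): 8 bp
  [112,128): 16 bp
  [128,137): 9 bp
  [137,144): 7 bp
  [144,159): 15 bp
  [159,166): 7 bp
  [166,174): 8 bp
  [174,198): 24 bp
  [198,209): 11 bp
  [209,217): 8 bp
  [217,224): 7 bp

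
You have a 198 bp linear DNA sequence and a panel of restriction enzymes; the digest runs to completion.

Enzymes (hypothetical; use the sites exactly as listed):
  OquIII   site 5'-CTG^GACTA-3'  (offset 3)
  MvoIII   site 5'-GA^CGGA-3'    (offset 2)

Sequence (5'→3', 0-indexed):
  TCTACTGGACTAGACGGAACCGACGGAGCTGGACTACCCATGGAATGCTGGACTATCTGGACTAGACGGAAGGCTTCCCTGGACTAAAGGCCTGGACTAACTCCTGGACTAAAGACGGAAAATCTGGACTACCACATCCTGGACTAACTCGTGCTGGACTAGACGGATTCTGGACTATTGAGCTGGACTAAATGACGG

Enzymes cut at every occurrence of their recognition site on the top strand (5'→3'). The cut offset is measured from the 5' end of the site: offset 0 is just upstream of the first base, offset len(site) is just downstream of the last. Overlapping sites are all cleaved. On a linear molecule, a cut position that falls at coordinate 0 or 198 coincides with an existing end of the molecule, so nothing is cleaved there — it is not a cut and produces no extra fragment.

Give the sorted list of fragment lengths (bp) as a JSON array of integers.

Scan for sites:
  OquIII (CTGGACTA, off=3): starts [4, 28, 47, 56, 78, 91, 103, 123, 138, 153, 169, 182] → cuts [7, 31, 50, 59, 81, 94, 106, 126, 141, 156, 172, 185]
  MvoIII (GACGGA, off=2): starts [12, 21, 64, 113, 161] → cuts [14, 23, 66, 115, 163]

All cut coordinates (distinct, sorted): [7, 14, 23, 31, 50, 59, 66, 81, 94, 106, 115, 126, 141, 156, 163, 172, 185]

Fragment lengths:
  [0,7): 7 bp
  [7,14): 7 bp
  [14,23): 9 bp
  [23,31): 8 bp
  [31,50): 19 bp
  [50,59): 9 bp
  [59,66): 7 bp
  [66,81): 15 bp
  [81,94): 13 bp
  [94,106): 12 bp
  [106,115): 9 bp
  [115,126): 11 bp
  [126,141): 15 bp
  [141,156): 15 bp
  [156,163): 7 bp
  [163,172): 9 bp
  [172,185): 13 bp
  [185,198): 13 bp

[7,7,7,7,8,9,9,9,9,11,12,13,13,13,15,15,15,19]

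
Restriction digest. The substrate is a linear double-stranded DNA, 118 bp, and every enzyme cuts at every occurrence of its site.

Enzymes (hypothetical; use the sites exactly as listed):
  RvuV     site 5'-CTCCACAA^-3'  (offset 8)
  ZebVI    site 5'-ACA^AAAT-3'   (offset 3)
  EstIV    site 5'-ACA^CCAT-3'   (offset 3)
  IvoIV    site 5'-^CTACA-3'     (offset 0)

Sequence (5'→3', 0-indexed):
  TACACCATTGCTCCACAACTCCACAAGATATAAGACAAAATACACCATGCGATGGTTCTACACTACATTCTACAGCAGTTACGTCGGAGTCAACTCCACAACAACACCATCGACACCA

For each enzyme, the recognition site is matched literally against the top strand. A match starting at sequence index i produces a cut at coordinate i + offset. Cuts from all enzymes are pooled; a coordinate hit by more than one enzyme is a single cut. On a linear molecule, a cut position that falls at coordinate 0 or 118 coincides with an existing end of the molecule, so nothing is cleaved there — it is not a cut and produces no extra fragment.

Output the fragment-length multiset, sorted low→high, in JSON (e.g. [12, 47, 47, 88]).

Scan for sites:
  RvuV CTCCACAA/8: at [10, 18, 93] ⇒ [18, 26, 101]
  ZebVI ACAAAAT/3: at [34] ⇒ [37]
  EstIV ACACCAT/3: at [1, 41, 103] ⇒ [4, 44, 106]
  IvoIV CTACA/0: at [57, 62, 69] ⇒ [57, 62, 69]

Pooled cuts: [4, 18, 26, 37, 44, 57, 62, 69, 101, 106]

Fragment lengths:
  [0,4): 4 bp
  [4,18): 14 bp
  [18,26): 8 bp
  [26,37): 11 bp
  [37,44): 7 bp
  [44,57): 13 bp
  [57,62): 5 bp
  [62,69): 7 bp
  [69,101): 32 bp
  [101,106): 5 bp
  [106,118): 12 bp

[4,5,5,7,7,8,11,12,13,14,32]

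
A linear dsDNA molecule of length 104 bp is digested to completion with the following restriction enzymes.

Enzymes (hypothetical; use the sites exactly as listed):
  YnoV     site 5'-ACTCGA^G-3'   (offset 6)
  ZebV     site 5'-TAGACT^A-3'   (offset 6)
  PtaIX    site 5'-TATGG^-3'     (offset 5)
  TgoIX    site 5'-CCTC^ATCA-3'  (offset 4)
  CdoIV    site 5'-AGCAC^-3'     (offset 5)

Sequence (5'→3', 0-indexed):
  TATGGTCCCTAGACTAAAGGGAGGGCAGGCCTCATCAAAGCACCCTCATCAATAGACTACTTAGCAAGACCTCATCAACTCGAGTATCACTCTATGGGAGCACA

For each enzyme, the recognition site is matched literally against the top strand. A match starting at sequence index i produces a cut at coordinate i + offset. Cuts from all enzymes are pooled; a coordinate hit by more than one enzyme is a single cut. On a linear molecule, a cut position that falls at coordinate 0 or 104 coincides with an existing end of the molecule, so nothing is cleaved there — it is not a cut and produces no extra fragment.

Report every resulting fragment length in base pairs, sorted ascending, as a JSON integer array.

Per-enzyme occurrences:
  YnoV ACTCGAG/6: at [77] ⇒ [83]
  ZebV TAGACTA/6: at [9, 52] ⇒ [15, 58]
  PtaIX TATGG/5: at [0, 92] ⇒ [5, 97]
  TgoIX CCTCATCA/4: at [29, 43, 69] ⇒ [33, 47, 73]
  CdoIV AGCAC/5: at [38, 98] ⇒ [43, 103]

Pooled cuts: [5, 15, 33, 43, 47, 58, 73, 83, 97, 103]

Fragments:
  [0,5): 5 bp
  [5,15): 10 bp
  [15,33): 18 bp
  [33,43): 10 bp
  [43,47): 4 bp
  [47,58): 11 bp
  [58,73): 15 bp
  [73,83): 10 bp
  [83,97): 14 bp
  [97,103): 6 bp
  [103,104): 1 bp

[1,4,5,6,10,10,10,11,14,15,18]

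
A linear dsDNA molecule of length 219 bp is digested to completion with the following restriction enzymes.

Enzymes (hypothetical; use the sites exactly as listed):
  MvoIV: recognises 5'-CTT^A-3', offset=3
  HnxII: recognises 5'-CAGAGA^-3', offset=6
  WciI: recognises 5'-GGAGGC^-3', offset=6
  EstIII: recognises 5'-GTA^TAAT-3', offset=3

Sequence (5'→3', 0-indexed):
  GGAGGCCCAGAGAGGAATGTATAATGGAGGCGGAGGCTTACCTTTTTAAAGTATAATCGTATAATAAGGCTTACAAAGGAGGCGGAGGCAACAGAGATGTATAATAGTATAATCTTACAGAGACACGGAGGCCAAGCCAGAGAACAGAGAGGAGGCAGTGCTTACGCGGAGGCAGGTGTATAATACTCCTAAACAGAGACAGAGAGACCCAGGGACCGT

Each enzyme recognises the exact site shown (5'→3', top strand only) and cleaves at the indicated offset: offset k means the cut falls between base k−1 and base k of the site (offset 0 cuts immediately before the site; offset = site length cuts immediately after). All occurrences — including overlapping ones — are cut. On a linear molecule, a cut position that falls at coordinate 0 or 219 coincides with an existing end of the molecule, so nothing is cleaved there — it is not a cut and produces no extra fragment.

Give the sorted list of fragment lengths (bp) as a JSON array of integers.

[2,4,6,6,6,6,6,7,7,7,7,7,7,8,8,8,8,9,10,10,11,11,11,14,14,19]

Scan for sites:
  MvoIV (CTTA, off=3): starts [36, 69, 113, 160] → cuts [39, 72, 116, 163]
  HnxII (CAGAGA, off=6): starts [7, 91, 117, 137, 144, 193, 199] → cuts [13, 97, 123, 143, 150, 199, 205]
  WciI (GGAGGC, off=6): starts [0, 25, 31, 77, 83, 126, 150, 167] → cuts [6, 31, 37, 83, 89, 132, 156, 173]
  EstIII (GTATAAT, off=3): starts [18, 50, 58, 98, 106, 177] → cuts [21, 53, 61, 101, 109, 180]

All cut coordinates (distinct, sorted): [6, 13, 21, 31, 37, 39, 53, 61, 72, 83, 89, 97, 101, 109, 116, 123, 132, 143, 150, 156, 163, 173, 180, 199, 205]

Fragment lengths:
  [0,6): 6 bp
  [6,13): 7 bp
  [13,21): 8 bp
  [21,31): 10 bp
  [31,37): 6 bp
  [37,39): 2 bp
  [39,53): 14 bp
  [53,61): 8 bp
  [61,72): 11 bp
  [72,83): 11 bp
  [83,89): 6 bp
  [89,97): 8 bp
  [97,101): 4 bp
  [101,109): 8 bp
  [109,116): 7 bp
  [116,123): 7 bp
  [123,132): 9 bp
  [132,143): 11 bp
  [143,150): 7 bp
  [150,156): 6 bp
  [156,163): 7 bp
  [163,173): 10 bp
  [173,180): 7 bp
  [180,199): 19 bp
  [199,205): 6 bp
  [205,219): 14 bp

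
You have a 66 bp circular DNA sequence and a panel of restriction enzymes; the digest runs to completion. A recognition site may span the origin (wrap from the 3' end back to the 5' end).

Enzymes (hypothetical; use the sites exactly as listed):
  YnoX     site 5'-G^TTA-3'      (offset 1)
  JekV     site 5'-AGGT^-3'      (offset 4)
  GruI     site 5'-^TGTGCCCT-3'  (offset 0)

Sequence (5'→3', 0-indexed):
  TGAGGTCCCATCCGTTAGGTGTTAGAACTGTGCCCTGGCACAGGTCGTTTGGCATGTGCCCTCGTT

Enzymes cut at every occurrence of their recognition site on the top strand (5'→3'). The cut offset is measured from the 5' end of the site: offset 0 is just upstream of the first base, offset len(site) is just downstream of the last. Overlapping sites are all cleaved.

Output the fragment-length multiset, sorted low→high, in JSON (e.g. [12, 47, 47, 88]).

[1,6,7,8,9,17,18]

Site scan:
  YnoX GTTA/1: at [13, 20] ⇒ [14, 21]
  JekV AGGT/4: at [2, 16, 41] ⇒ [6, 20, 45]
  GruI TGTGCCCT/0: at [28, 54] ⇒ [28, 54]

All cut coordinates (distinct, sorted): [6, 14, 20, 21, 28, 45, 54]

Fragments:
  6→14: 8 bp
  14→20: 6 bp
  20→21: 1 bp
  21→28: 7 bp
  28→45: 17 bp
  45→54: 9 bp
  54→6 (wrap): 66-54+6 = 18 bp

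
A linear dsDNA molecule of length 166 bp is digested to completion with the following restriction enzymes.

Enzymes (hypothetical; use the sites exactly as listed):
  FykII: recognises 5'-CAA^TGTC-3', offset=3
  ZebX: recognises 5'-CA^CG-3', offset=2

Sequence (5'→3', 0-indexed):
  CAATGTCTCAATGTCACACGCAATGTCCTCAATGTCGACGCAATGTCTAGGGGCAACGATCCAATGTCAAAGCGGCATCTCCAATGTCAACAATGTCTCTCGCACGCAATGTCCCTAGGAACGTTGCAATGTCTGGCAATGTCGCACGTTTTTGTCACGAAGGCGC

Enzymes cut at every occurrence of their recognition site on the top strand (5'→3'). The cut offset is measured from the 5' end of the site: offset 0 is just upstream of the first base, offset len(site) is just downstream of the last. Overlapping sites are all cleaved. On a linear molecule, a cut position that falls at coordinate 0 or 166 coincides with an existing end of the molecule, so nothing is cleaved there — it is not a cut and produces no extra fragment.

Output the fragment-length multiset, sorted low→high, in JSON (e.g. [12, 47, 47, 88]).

Scan for sites:
  FykII (CAATGTC, off=3): starts [0, 8, 20, 29, 40, 61, 81, 90, 106, 126, 136] → cuts [3, 11, 23, 32, 43, 64, 84, 93, 109, 129, 139]
  ZebX (CACG, off=2): starts [16, 102, 144, 155] → cuts [18, 104, 146, 157]

All cut coordinates (distinct, sorted): [3, 11, 18, 23, 32, 43, 64, 84, 93, 104, 109, 129, 139, 146, 157]

Fragments:
  [0,3): 3 bp
  [3,11): 8 bp
  [11,18): 7 bp
  [18,23): 5 bp
  [23,32): 9 bp
  [32,43): 11 bp
  [43,64): 21 bp
  [64,84): 20 bp
  [84,93): 9 bp
  [93,104): 11 bp
  [104,109): 5 bp
  [109,129): 20 bp
  [129,139): 10 bp
  [139,146): 7 bp
  [146,157): 11 bp
  [157,166): 9 bp

[3,5,5,7,7,8,9,9,9,10,11,11,11,20,20,21]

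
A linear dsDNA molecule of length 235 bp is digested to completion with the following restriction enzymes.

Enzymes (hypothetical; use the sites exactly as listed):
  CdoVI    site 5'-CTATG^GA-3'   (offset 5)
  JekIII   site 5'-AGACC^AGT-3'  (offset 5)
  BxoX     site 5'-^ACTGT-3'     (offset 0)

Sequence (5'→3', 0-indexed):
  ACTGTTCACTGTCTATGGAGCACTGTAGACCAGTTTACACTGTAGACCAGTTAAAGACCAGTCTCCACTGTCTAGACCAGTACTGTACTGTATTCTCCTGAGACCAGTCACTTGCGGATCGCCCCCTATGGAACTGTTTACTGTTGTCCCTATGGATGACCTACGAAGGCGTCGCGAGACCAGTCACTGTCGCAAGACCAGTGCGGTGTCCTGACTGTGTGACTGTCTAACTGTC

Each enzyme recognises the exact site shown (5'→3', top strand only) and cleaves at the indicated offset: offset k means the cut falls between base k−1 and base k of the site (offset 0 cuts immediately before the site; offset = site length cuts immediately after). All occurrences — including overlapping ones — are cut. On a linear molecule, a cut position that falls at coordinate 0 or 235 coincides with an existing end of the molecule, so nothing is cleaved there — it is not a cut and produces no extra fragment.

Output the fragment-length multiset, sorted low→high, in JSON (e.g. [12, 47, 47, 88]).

[2,3,4,4,5,6,7,7,7,7,8,8,10,10,10,11,12,14,14,15,19,25,27]

Scan for sites:
  CdoVI (CTATGGA, off=5): starts [12, 125, 149] → cuts [17, 130, 154]
  JekIII (AGACCAGT, off=5): starts [26, 43, 54, 73, 100, 176, 194] → cuts [31, 48, 59, 78, 105, 181, 199]
  BxoX (ACTGT, off=0): starts [0, 7, 21, 38, 66, 81, 86, 132, 139, 185, 213, 221, 229] → cuts [7, 21, 38, 66, 81, 86, 132, 139, 185, 213, 221, 229] (position 0 is a terminus of the linear molecule — no cut)

Pooled cuts: [7, 17, 21, 31, 38, 48, 59, 66, 78, 81, 86, 105, 130, 132, 139, 154, 181, 185, 199, 213, 221, 229]

Fragment lengths:
  [0,7): 7 bp
  [7,17): 10 bp
  [17,21): 4 bp
  [21,31): 10 bp
  [31,38): 7 bp
  [38,48): 10 bp
  [48,59): 11 bp
  [59,66): 7 bp
  [66,78): 12 bp
  [78,81): 3 bp
  [81,86): 5 bp
  [86,105): 19 bp
  [105,130): 25 bp
  [130,132): 2 bp
  [132,139): 7 bp
  [139,154): 15 bp
  [154,181): 27 bp
  [181,185): 4 bp
  [185,199): 14 bp
  [199,213): 14 bp
  [213,221): 8 bp
  [221,229): 8 bp
  [229,235): 6 bp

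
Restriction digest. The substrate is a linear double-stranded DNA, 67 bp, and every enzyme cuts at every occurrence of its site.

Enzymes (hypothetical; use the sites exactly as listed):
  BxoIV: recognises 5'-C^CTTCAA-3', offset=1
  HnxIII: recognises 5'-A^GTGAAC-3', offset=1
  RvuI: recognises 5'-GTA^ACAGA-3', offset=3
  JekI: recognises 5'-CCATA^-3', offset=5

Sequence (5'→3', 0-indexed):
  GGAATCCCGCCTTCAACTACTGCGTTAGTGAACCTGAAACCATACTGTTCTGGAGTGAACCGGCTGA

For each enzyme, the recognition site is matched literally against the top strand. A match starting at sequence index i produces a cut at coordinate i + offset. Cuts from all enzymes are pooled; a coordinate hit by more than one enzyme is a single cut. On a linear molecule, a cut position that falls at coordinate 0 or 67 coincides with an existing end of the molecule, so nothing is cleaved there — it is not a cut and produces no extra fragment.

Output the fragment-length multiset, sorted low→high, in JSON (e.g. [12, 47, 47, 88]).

[10,10,13,17,17]

Site scan:
  BxoIV (CCTTCAA, off=1): starts [9] → cuts [10]
  HnxIII (AGTGAAC, off=1): starts [26, 53] → cuts [27, 54]
  RvuI (GTAACAGA, off=3): no sites
  JekI (CCATA, off=5): starts [39] → cuts [44]

All cut coordinates (distinct, sorted): [10, 27, 44, 54]

Fragment lengths:
  [0,10): 10 bp
  [10,27): 17 bp
  [27,44): 17 bp
  [44,54): 10 bp
  [54,67): 13 bp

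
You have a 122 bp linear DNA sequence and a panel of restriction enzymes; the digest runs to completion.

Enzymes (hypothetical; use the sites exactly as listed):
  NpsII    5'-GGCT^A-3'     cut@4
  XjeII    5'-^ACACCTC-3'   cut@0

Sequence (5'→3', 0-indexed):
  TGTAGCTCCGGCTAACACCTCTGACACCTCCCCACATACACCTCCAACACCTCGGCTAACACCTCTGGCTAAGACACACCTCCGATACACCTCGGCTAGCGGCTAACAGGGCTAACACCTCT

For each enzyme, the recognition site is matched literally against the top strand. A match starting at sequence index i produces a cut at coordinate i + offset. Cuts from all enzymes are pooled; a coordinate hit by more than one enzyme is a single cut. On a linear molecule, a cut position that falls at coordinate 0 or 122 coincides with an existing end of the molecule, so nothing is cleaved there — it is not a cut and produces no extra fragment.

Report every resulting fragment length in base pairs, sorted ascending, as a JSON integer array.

Per-enzyme occurrences:
  NpsII GGCTA/4: at [9, 53, 66, 93, 100, 109] ⇒ [13, 57, 70, 97, 104, 113]
  XjeII ACACCTC/0: at [14, 23, 37, 46, 58, 75, 86, 114] ⇒ [14, 23, 37, 46, 58, 75, 86, 114]

Pooled cuts: [13, 14, 23, 37, 46, 57, 58, 70, 75, 86, 97, 104, 113, 114]

Fragment lengths:
  [0,13): 13 bp
  [13,14): 1 bp
  [14,23): 9 bp
  [23,37): 14 bp
  [37,46): 9 bp
  [46,57): 11 bp
  [57,58): 1 bp
  [58,70): 12 bp
  [70,75): 5 bp
  [75,86): 11 bp
  [86,97): 11 bp
  [97,104): 7 bp
  [104,113): 9 bp
  [113,114): 1 bp
  [114,122): 8 bp

[1,1,1,5,7,8,9,9,9,11,11,11,12,13,14]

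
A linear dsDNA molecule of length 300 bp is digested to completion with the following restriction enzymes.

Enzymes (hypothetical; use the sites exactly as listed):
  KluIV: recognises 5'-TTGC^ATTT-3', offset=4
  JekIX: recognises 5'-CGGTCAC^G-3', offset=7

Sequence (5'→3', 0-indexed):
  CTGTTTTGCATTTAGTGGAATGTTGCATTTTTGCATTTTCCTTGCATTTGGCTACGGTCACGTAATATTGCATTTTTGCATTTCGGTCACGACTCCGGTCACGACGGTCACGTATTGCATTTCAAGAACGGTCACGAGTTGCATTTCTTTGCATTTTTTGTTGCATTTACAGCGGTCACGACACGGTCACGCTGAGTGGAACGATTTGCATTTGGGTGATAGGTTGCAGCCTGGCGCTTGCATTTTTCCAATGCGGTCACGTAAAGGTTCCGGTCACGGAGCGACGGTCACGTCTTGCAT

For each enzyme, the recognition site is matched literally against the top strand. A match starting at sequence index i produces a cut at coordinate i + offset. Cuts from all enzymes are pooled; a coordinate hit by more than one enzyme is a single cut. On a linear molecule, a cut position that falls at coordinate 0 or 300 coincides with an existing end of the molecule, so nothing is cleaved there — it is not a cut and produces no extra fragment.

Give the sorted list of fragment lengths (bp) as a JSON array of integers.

[7,7,8,8,9,9,9,10,10,11,11,11,12,12,14,15,16,17,17,17,19,19,32]

Scan for sites:
  KluIV TTGCATTT/4: at [5, 22, 30, 41, 67, 75, 114, 138, 148, 160, 205, 237] ⇒ [9, 26, 34, 45, 71, 79, 118, 142, 152, 164, 209, 241]
  JekIX CGGTCACG/7: at [54, 83, 95, 104, 128, 172, 183, 253, 270, 284] ⇒ [61, 90, 102, 111, 135, 179, 190, 260, 277, 291]

All cut coordinates (distinct, sorted): [9, 26, 34, 45, 61, 71, 79, 90, 102, 111, 118, 135, 142, 152, 164, 179, 190, 209, 241, 260, 277, 291]

Fragments:
  [0,9): 9 bp
  [9,26): 17 bp
  [26,34): 8 bp
  [34,45): 11 bp
  [45,61): 16 bp
  [61,71): 10 bp
  [71,79): 8 bp
  [79,90): 11 bp
  [90,102): 12 bp
  [102,111): 9 bp
  [111,118): 7 bp
  [118,135): 17 bp
  [135,142): 7 bp
  [142,152): 10 bp
  [152,164): 12 bp
  [164,179): 15 bp
  [179,190): 11 bp
  [190,209): 19 bp
  [209,241): 32 bp
  [241,260): 19 bp
  [260,277): 17 bp
  [277,291): 14 bp
  [291,300): 9 bp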